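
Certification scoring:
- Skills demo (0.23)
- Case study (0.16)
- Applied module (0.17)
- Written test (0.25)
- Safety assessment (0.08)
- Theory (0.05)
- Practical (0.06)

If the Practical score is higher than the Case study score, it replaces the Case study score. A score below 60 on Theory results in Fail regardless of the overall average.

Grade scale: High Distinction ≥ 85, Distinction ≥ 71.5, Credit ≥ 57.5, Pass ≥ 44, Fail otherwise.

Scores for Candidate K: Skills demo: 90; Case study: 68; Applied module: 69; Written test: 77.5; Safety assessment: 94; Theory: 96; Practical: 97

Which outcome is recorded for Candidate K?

High Distinction

Practical (97) > Case study (68), so Case study counts as 97.
Theory score 96 ≥ 60: minimum met.
Weighted total:
  Skills demo 90 × 0.23 = 20.7
  Case study 97 × 0.16 = 15.52
  Applied module 69 × 0.17 = 11.73
  Written test 77.5 × 0.25 = 19.375
  Safety assessment 94 × 0.08 = 7.52
  Theory 96 × 0.05 = 4.8
  Practical 97 × 0.06 = 5.82
Sum = 85.465
85.465 ≥ 85 → High Distinction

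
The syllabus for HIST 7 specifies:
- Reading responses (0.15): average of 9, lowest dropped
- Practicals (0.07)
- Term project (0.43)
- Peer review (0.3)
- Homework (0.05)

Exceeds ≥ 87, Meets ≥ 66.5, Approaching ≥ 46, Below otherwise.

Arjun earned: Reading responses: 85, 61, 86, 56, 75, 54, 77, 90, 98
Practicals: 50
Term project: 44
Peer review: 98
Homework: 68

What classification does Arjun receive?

Meets

Reading responses: drop 54 → average of remaining 8 = 628/8 = 78.5
Weighted total:
  Reading responses 78.5 × 0.15 = 11.775
  Practicals 50 × 0.07 = 3.5
  Term project 44 × 0.43 = 18.92
  Peer review 98 × 0.3 = 29.4
  Homework 68 × 0.05 = 3.4
Sum = 66.995
66.995 is ≥ 66.5 and < 87 → Meets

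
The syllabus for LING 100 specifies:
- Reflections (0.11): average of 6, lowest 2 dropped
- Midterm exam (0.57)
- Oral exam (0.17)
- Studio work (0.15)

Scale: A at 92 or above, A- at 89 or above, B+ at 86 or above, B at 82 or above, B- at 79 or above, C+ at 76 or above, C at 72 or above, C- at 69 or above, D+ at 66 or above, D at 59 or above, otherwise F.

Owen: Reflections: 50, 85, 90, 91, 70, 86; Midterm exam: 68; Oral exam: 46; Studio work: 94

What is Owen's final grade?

Reflections: drop 50, 70 → average of remaining 4 = 352/4 = 88
Weighted total:
  Reflections 88 × 0.11 = 9.68
  Midterm exam 68 × 0.57 = 38.76
  Oral exam 46 × 0.17 = 7.82
  Studio work 94 × 0.15 = 14.1
Sum = 70.36
70.36 is ≥ 69 and < 72 → C-

C-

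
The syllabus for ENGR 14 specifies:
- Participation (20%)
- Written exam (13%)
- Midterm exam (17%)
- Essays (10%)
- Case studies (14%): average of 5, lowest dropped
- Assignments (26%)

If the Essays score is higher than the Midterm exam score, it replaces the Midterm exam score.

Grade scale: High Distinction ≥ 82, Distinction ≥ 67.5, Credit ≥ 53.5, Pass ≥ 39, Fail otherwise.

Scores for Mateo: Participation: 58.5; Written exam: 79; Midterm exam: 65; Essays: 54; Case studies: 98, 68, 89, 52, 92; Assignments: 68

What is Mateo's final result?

Case studies: drop 52 → average of remaining 4 = 347/4 = 86.75
Essays (54) ≤ Midterm exam (65), so Midterm exam stays at 65.
Weighted total:
  Participation 58.5 × 0.2 = 11.7
  Written exam 79 × 0.13 = 10.27
  Midterm exam 65 × 0.17 = 11.05
  Essays 54 × 0.1 = 5.4
  Case studies 86.75 × 0.14 = 12.145
  Assignments 68 × 0.26 = 17.68
Sum = 68.245
68.245 is ≥ 67.5 and < 82 → Distinction

Distinction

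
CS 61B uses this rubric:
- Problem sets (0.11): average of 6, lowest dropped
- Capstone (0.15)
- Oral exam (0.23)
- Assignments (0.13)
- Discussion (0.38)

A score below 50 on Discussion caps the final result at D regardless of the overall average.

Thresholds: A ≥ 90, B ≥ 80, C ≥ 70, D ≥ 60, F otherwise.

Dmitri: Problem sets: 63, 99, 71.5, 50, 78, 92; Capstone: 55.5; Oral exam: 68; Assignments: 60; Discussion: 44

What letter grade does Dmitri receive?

Problem sets: drop 50 → average of remaining 5 = 403.5/5 = 80.7
Discussion score 44 < 50: minimum not met.
Weighted total:
  Problem sets 80.7 × 0.11 = 8.877
  Capstone 55.5 × 0.15 = 8.325
  Oral exam 68 × 0.23 = 15.64
  Assignments 60 × 0.13 = 7.8
  Discussion 44 × 0.38 = 16.72
Sum = 57.362
57.362 would be F; cap at D applies → F.

F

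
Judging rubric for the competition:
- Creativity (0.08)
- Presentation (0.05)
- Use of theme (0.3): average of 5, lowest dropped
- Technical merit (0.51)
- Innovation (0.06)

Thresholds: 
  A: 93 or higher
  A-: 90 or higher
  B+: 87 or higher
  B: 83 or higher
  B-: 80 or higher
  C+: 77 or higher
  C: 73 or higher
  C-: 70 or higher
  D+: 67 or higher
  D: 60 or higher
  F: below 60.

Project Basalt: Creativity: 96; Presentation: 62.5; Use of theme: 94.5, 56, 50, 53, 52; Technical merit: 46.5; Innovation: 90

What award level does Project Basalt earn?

Use of theme: drop 50 → average of remaining 4 = 255.5/4 = 63.875
Weighted total:
  Creativity 96 × 0.08 = 7.68
  Presentation 62.5 × 0.05 = 3.125
  Use of theme 63.875 × 0.3 = 19.1625
  Technical merit 46.5 × 0.51 = 23.715
  Innovation 90 × 0.06 = 5.4
Sum = 59.0825
59.0825 < 60 → F

F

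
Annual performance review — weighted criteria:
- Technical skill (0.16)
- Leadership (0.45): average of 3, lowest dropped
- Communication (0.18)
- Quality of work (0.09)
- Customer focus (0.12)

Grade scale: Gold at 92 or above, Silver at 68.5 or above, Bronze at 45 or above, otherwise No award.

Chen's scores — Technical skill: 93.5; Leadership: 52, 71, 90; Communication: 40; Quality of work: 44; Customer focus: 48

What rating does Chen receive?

Leadership: drop 52 → average of remaining 2 = 161/2 = 80.5
Weighted total:
  Technical skill 93.5 × 0.16 = 14.96
  Leadership 80.5 × 0.45 = 36.225
  Communication 40 × 0.18 = 7.2
  Quality of work 44 × 0.09 = 3.96
  Customer focus 48 × 0.12 = 5.76
Sum = 68.105
68.105 is ≥ 45 and < 68.5 → Bronze

Bronze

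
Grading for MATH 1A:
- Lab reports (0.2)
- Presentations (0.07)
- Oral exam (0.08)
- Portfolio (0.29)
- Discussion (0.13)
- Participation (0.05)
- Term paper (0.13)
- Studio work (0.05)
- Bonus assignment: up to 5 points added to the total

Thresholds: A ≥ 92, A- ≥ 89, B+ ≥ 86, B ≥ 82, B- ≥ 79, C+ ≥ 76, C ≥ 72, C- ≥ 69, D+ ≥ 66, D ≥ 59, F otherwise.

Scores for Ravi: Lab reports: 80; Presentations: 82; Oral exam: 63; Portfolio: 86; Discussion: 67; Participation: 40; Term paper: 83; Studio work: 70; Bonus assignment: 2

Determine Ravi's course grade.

Weighted total:
  Lab reports 80 × 0.2 = 16
  Presentations 82 × 0.07 = 5.74
  Oral exam 63 × 0.08 = 5.04
  Portfolio 86 × 0.29 = 24.94
  Discussion 67 × 0.13 = 8.71
  Participation 40 × 0.05 = 2
  Term paper 83 × 0.13 = 10.79
  Studio work 70 × 0.05 = 3.5
Sum = 76.72
Bonus assignment: 76.72 + 2 = 78.72
78.72 is ≥ 76 and < 79 → C+

C+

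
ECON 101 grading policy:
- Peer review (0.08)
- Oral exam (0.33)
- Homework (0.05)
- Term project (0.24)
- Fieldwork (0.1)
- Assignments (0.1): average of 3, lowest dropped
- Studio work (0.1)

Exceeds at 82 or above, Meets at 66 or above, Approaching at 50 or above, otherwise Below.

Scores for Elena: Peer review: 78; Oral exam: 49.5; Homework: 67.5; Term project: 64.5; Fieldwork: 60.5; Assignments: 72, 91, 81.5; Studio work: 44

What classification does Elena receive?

Approaching

Assignments: drop 72 → average of remaining 2 = 172.5/2 = 86.25
Weighted total:
  Peer review 78 × 0.08 = 6.24
  Oral exam 49.5 × 0.33 = 16.335
  Homework 67.5 × 0.05 = 3.375
  Term project 64.5 × 0.24 = 15.48
  Fieldwork 60.5 × 0.1 = 6.05
  Assignments 86.25 × 0.1 = 8.625
  Studio work 44 × 0.1 = 4.4
Sum = 60.505
60.505 is ≥ 50 and < 66 → Approaching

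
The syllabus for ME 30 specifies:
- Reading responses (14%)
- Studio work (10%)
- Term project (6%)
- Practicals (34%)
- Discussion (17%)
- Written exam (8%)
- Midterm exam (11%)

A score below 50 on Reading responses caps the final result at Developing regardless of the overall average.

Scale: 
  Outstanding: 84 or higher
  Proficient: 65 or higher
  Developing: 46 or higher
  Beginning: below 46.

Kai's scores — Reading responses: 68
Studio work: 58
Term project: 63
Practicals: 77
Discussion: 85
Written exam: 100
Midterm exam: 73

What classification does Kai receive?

Proficient

Reading responses score 68 ≥ 50: minimum met.
Weighted total:
  Reading responses 68 × 0.14 = 9.52
  Studio work 58 × 0.1 = 5.8
  Term project 63 × 0.06 = 3.78
  Practicals 77 × 0.34 = 26.18
  Discussion 85 × 0.17 = 14.45
  Written exam 100 × 0.08 = 8
  Midterm exam 73 × 0.11 = 8.03
Sum = 75.76
75.76 is ≥ 65 and < 84 → Proficient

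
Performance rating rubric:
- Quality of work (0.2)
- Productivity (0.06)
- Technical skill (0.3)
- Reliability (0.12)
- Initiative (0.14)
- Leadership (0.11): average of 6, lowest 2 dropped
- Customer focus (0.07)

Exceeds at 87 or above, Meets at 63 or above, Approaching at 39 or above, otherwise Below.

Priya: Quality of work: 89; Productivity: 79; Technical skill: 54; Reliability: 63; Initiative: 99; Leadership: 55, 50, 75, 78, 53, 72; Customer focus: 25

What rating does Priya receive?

Meets

Leadership: drop 50, 53 → average of remaining 4 = 280/4 = 70
Weighted total:
  Quality of work 89 × 0.2 = 17.8
  Productivity 79 × 0.06 = 4.74
  Technical skill 54 × 0.3 = 16.2
  Reliability 63 × 0.12 = 7.56
  Initiative 99 × 0.14 = 13.86
  Leadership 70 × 0.11 = 7.7
  Customer focus 25 × 0.07 = 1.75
Sum = 69.61
69.61 is ≥ 63 and < 87 → Meets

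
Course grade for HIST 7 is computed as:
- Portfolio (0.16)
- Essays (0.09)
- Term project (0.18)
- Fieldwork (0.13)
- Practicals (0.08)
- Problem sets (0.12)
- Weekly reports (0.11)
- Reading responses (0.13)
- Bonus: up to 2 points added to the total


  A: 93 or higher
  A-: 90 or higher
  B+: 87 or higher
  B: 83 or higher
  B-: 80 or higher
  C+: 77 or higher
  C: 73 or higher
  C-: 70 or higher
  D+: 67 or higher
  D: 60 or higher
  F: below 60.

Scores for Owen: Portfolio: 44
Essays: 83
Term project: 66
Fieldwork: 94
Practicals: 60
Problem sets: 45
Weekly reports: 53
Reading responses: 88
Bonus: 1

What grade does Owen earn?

Weighted total:
  Portfolio 44 × 0.16 = 7.04
  Essays 83 × 0.09 = 7.47
  Term project 66 × 0.18 = 11.88
  Fieldwork 94 × 0.13 = 12.22
  Practicals 60 × 0.08 = 4.8
  Problem sets 45 × 0.12 = 5.4
  Weekly reports 53 × 0.11 = 5.83
  Reading responses 88 × 0.13 = 11.44
Sum = 66.08
Bonus: 66.08 + 1 = 67.08
67.08 is ≥ 67 and < 70 → D+

D+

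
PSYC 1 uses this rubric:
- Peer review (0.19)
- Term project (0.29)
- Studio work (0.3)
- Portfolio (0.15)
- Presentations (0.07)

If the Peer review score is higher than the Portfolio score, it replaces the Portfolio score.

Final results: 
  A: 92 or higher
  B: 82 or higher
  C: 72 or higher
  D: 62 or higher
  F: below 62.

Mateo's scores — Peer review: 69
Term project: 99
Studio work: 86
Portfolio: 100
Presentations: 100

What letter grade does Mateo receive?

B

Peer review (69) ≤ Portfolio (100), so Portfolio stays at 100.
Weighted total:
  Peer review 69 × 0.19 = 13.11
  Term project 99 × 0.29 = 28.71
  Studio work 86 × 0.3 = 25.8
  Portfolio 100 × 0.15 = 15
  Presentations 100 × 0.07 = 7
Sum = 89.62
89.62 is ≥ 82 and < 92 → B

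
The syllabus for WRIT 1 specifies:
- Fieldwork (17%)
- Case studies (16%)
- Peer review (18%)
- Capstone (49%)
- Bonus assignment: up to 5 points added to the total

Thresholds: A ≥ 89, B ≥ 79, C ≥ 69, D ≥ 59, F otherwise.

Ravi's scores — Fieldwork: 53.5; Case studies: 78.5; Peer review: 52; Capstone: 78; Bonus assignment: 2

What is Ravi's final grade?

Weighted total:
  Fieldwork 53.5 × 0.17 = 9.095
  Case studies 78.5 × 0.16 = 12.56
  Peer review 52 × 0.18 = 9.36
  Capstone 78 × 0.49 = 38.22
Sum = 69.235
Bonus assignment: 69.235 + 2 = 71.235
71.235 is ≥ 69 and < 79 → C

C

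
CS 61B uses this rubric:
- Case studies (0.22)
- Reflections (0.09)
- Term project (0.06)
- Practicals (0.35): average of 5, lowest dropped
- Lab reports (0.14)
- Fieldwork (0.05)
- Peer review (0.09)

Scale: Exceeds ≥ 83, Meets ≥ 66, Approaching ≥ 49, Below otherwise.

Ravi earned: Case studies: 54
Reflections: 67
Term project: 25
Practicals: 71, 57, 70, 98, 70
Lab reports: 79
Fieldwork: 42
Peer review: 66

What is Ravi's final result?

Practicals: drop 57 → average of remaining 4 = 309/4 = 77.25
Weighted total:
  Case studies 54 × 0.22 = 11.88
  Reflections 67 × 0.09 = 6.03
  Term project 25 × 0.06 = 1.5
  Practicals 77.25 × 0.35 = 27.0375
  Lab reports 79 × 0.14 = 11.06
  Fieldwork 42 × 0.05 = 2.1
  Peer review 66 × 0.09 = 5.94
Sum = 65.5475
65.5475 is ≥ 49 and < 66 → Approaching

Approaching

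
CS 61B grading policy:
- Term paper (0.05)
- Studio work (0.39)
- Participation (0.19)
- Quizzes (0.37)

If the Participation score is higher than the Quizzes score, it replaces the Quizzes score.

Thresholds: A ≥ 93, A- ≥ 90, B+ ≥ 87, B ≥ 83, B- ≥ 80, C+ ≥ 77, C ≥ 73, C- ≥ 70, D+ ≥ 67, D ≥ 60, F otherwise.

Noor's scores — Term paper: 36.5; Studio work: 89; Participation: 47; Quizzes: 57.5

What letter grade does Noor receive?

Participation (47) ≤ Quizzes (57.5), so Quizzes stays at 57.5.
Weighted total:
  Term paper 36.5 × 0.05 = 1.825
  Studio work 89 × 0.39 = 34.71
  Participation 47 × 0.19 = 8.93
  Quizzes 57.5 × 0.37 = 21.275
Sum = 66.74
66.74 is ≥ 60 and < 67 → D

D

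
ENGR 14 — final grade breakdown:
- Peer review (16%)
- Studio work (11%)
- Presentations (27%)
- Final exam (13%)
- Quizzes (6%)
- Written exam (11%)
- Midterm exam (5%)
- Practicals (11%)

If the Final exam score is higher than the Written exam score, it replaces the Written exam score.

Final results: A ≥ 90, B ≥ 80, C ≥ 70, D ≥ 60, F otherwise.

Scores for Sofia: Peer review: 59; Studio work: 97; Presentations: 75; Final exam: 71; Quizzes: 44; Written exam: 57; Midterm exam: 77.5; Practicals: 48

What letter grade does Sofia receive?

D

Final exam (71) > Written exam (57), so Written exam counts as 71.
Weighted total:
  Peer review 59 × 0.16 = 9.44
  Studio work 97 × 0.11 = 10.67
  Presentations 75 × 0.27 = 20.25
  Final exam 71 × 0.13 = 9.23
  Quizzes 44 × 0.06 = 2.64
  Written exam 71 × 0.11 = 7.81
  Midterm exam 77.5 × 0.05 = 3.875
  Practicals 48 × 0.11 = 5.28
Sum = 69.195
69.195 is ≥ 60 and < 70 → D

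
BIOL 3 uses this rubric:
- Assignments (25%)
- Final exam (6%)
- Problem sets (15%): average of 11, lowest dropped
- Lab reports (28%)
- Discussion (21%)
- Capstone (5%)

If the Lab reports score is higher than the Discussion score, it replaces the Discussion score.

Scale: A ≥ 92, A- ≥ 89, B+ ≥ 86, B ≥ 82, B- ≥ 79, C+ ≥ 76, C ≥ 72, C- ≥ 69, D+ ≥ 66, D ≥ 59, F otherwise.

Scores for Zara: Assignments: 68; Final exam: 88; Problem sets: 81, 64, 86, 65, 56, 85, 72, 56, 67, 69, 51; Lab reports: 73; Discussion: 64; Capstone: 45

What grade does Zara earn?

Problem sets: drop 51 → average of remaining 10 = 701/10 = 70.1
Lab reports (73) > Discussion (64), so Discussion counts as 73.
Weighted total:
  Assignments 68 × 0.25 = 17
  Final exam 88 × 0.06 = 5.28
  Problem sets 70.1 × 0.15 = 10.515
  Lab reports 73 × 0.28 = 20.44
  Discussion 73 × 0.21 = 15.33
  Capstone 45 × 0.05 = 2.25
Sum = 70.815
70.815 is ≥ 69 and < 72 → C-

C-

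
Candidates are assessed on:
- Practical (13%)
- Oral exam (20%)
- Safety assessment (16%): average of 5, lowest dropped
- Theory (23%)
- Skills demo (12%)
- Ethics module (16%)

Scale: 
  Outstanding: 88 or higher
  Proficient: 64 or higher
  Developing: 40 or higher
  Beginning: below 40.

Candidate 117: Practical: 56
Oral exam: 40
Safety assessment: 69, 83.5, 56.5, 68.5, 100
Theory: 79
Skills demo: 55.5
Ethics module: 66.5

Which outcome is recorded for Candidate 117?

Safety assessment: drop 56.5 → average of remaining 4 = 321/4 = 80.25
Weighted total:
  Practical 56 × 0.13 = 7.28
  Oral exam 40 × 0.2 = 8
  Safety assessment 80.25 × 0.16 = 12.84
  Theory 79 × 0.23 = 18.17
  Skills demo 55.5 × 0.12 = 6.66
  Ethics module 66.5 × 0.16 = 10.64
Sum = 63.59
63.59 is ≥ 40 and < 64 → Developing

Developing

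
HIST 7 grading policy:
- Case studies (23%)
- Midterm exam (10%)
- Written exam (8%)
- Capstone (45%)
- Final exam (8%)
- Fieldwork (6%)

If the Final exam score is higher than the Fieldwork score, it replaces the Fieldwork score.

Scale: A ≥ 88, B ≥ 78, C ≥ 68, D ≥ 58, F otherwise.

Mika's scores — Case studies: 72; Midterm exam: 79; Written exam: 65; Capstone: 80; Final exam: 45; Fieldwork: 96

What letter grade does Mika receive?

C

Final exam (45) ≤ Fieldwork (96), so Fieldwork stays at 96.
Weighted total:
  Case studies 72 × 0.23 = 16.56
  Midterm exam 79 × 0.1 = 7.9
  Written exam 65 × 0.08 = 5.2
  Capstone 80 × 0.45 = 36
  Final exam 45 × 0.08 = 3.6
  Fieldwork 96 × 0.06 = 5.76
Sum = 75.02
75.02 is ≥ 68 and < 78 → C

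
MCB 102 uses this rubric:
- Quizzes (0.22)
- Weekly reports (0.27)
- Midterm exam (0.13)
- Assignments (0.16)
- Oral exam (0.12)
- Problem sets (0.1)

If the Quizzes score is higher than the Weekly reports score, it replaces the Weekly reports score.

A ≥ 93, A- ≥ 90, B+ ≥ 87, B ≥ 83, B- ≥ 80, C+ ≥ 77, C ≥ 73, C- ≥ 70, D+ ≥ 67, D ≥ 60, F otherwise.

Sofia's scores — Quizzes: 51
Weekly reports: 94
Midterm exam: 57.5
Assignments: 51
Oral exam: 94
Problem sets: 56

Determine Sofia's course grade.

Quizzes (51) ≤ Weekly reports (94), so Weekly reports stays at 94.
Weighted total:
  Quizzes 51 × 0.22 = 11.22
  Weekly reports 94 × 0.27 = 25.38
  Midterm exam 57.5 × 0.13 = 7.475
  Assignments 51 × 0.16 = 8.16
  Oral exam 94 × 0.12 = 11.28
  Problem sets 56 × 0.1 = 5.6
Sum = 69.115
69.115 is ≥ 67 and < 70 → D+

D+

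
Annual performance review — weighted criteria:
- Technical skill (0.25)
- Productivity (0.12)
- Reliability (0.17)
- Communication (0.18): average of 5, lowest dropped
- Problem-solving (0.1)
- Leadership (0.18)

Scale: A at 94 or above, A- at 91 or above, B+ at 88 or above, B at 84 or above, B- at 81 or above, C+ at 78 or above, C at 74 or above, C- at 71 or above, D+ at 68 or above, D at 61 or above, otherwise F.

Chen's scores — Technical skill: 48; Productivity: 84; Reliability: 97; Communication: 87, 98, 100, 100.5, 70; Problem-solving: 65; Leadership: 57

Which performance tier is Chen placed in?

C-

Communication: drop 70 → average of remaining 4 = 385.5/4 = 96.375
Weighted total:
  Technical skill 48 × 0.25 = 12
  Productivity 84 × 0.12 = 10.08
  Reliability 97 × 0.17 = 16.49
  Communication 96.375 × 0.18 = 17.3475
  Problem-solving 65 × 0.1 = 6.5
  Leadership 57 × 0.18 = 10.26
Sum = 72.6775
72.6775 is ≥ 71 and < 74 → C-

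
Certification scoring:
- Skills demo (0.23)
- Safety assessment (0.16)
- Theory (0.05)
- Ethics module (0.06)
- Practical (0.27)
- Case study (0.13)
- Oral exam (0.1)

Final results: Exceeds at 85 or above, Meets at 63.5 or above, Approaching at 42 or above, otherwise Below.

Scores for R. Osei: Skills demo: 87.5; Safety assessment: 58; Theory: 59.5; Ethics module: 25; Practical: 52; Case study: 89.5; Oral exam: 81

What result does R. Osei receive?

Weighted total:
  Skills demo 87.5 × 0.23 = 20.125
  Safety assessment 58 × 0.16 = 9.28
  Theory 59.5 × 0.05 = 2.975
  Ethics module 25 × 0.06 = 1.5
  Practical 52 × 0.27 = 14.04
  Case study 89.5 × 0.13 = 11.635
  Oral exam 81 × 0.1 = 8.1
Sum = 67.655
67.655 is ≥ 63.5 and < 85 → Meets

Meets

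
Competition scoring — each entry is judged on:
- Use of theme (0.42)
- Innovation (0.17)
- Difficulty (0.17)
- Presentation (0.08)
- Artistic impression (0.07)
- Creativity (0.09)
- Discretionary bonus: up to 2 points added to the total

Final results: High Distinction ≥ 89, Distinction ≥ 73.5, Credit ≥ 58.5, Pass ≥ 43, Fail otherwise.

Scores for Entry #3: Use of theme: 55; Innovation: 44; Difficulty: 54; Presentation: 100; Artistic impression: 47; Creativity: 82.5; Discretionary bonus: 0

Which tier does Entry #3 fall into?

Weighted total:
  Use of theme 55 × 0.42 = 23.1
  Innovation 44 × 0.17 = 7.48
  Difficulty 54 × 0.17 = 9.18
  Presentation 100 × 0.08 = 8
  Artistic impression 47 × 0.07 = 3.29
  Creativity 82.5 × 0.09 = 7.425
Sum = 58.475
Discretionary bonus: 58.475 + 0 = 58.475
58.475 is ≥ 43 and < 58.5 → Pass

Pass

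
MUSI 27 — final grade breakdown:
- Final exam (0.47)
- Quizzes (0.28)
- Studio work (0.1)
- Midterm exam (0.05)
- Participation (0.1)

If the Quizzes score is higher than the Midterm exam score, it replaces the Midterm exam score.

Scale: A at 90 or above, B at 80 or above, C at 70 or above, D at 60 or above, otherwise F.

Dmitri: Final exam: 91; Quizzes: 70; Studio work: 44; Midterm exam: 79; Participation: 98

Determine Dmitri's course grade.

Quizzes (70) ≤ Midterm exam (79), so Midterm exam stays at 79.
Weighted total:
  Final exam 91 × 0.47 = 42.77
  Quizzes 70 × 0.28 = 19.6
  Studio work 44 × 0.1 = 4.4
  Midterm exam 79 × 0.05 = 3.95
  Participation 98 × 0.1 = 9.8
Sum = 80.52
80.52 is ≥ 80 and < 90 → B

B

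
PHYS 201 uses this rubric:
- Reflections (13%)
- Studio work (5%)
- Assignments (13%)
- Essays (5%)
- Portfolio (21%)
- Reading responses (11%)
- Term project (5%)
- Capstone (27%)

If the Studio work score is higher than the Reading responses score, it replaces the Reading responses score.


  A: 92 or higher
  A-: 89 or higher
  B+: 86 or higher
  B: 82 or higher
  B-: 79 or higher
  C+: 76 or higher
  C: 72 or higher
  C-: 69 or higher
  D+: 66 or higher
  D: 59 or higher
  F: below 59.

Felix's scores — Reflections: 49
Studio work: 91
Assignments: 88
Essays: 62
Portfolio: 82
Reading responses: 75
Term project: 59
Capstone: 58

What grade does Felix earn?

Studio work (91) > Reading responses (75), so Reading responses counts as 91.
Weighted total:
  Reflections 49 × 0.13 = 6.37
  Studio work 91 × 0.05 = 4.55
  Assignments 88 × 0.13 = 11.44
  Essays 62 × 0.05 = 3.1
  Portfolio 82 × 0.21 = 17.22
  Reading responses 91 × 0.11 = 10.01
  Term project 59 × 0.05 = 2.95
  Capstone 58 × 0.27 = 15.66
Sum = 71.3
71.3 is ≥ 69 and < 72 → C-

C-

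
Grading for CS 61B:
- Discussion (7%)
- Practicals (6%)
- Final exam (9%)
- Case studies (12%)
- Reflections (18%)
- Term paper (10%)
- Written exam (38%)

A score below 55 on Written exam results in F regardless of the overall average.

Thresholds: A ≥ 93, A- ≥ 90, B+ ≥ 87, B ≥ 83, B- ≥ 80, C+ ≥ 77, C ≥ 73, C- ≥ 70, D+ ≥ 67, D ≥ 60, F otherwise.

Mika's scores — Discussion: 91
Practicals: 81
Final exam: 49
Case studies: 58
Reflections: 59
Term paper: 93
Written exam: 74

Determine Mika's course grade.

Written exam score 74 ≥ 55: minimum met.
Weighted total:
  Discussion 91 × 0.07 = 6.37
  Practicals 81 × 0.06 = 4.86
  Final exam 49 × 0.09 = 4.41
  Case studies 58 × 0.12 = 6.96
  Reflections 59 × 0.18 = 10.62
  Term paper 93 × 0.1 = 9.3
  Written exam 74 × 0.38 = 28.12
Sum = 70.64
70.64 is ≥ 70 and < 73 → C-

C-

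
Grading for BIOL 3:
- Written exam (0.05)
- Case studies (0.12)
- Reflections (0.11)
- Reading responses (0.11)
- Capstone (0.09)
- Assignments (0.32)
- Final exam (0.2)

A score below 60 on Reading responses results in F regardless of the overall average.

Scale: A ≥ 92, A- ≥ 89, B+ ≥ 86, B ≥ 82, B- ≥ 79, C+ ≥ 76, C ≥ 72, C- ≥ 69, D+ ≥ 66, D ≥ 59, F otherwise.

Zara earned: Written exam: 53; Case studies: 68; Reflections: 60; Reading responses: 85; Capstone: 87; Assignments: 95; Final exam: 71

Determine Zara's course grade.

Reading responses score 85 ≥ 60: minimum met.
Weighted total:
  Written exam 53 × 0.05 = 2.65
  Case studies 68 × 0.12 = 8.16
  Reflections 60 × 0.11 = 6.6
  Reading responses 85 × 0.11 = 9.35
  Capstone 87 × 0.09 = 7.83
  Assignments 95 × 0.32 = 30.4
  Final exam 71 × 0.2 = 14.2
Sum = 79.19
79.19 is ≥ 79 and < 82 → B-

B-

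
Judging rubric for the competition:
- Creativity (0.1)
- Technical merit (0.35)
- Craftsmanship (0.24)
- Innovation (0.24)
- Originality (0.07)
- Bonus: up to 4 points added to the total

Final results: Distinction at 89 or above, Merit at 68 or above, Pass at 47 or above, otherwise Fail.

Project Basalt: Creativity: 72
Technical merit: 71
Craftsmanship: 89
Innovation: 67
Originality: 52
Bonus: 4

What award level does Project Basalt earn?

Weighted total:
  Creativity 72 × 0.1 = 7.2
  Technical merit 71 × 0.35 = 24.85
  Craftsmanship 89 × 0.24 = 21.36
  Innovation 67 × 0.24 = 16.08
  Originality 52 × 0.07 = 3.64
Sum = 73.13
Bonus: 73.13 + 4 = 77.13
77.13 is ≥ 68 and < 89 → Merit

Merit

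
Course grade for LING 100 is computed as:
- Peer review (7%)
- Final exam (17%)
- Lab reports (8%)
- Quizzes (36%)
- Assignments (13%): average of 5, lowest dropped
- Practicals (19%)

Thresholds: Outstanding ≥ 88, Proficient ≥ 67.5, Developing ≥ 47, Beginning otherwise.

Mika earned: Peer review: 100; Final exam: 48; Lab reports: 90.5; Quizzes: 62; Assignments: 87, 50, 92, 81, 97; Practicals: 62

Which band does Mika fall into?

Proficient

Assignments: drop 50 → average of remaining 4 = 357/4 = 89.25
Weighted total:
  Peer review 100 × 0.07 = 7
  Final exam 48 × 0.17 = 8.16
  Lab reports 90.5 × 0.08 = 7.24
  Quizzes 62 × 0.36 = 22.32
  Assignments 89.25 × 0.13 = 11.6025
  Practicals 62 × 0.19 = 11.78
Sum = 68.1025
68.1025 is ≥ 67.5 and < 88 → Proficient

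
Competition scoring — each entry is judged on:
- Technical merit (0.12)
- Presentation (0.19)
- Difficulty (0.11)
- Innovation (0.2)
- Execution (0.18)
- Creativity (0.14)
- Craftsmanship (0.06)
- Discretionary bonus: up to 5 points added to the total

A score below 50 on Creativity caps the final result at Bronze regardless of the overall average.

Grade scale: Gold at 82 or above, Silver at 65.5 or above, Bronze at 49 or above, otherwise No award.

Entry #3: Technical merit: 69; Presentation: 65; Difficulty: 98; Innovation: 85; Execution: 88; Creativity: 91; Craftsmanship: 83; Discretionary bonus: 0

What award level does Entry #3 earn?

Silver

Creativity score 91 ≥ 50: minimum met.
Weighted total:
  Technical merit 69 × 0.12 = 8.28
  Presentation 65 × 0.19 = 12.35
  Difficulty 98 × 0.11 = 10.78
  Innovation 85 × 0.2 = 17
  Execution 88 × 0.18 = 15.84
  Creativity 91 × 0.14 = 12.74
  Craftsmanship 83 × 0.06 = 4.98
Sum = 81.97
Discretionary bonus: 81.97 + 0 = 81.97
81.97 is ≥ 65.5 and < 82 → Silver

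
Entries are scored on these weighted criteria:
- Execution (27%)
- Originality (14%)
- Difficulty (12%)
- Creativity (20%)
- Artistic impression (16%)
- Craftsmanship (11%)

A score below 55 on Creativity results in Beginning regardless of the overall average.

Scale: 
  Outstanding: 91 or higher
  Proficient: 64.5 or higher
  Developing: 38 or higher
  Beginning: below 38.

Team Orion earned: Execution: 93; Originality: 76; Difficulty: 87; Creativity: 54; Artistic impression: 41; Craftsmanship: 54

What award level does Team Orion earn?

Creativity score 54 < 55: minimum not met.
Weighted total:
  Execution 93 × 0.27 = 25.11
  Originality 76 × 0.14 = 10.64
  Difficulty 87 × 0.12 = 10.44
  Creativity 54 × 0.2 = 10.8
  Artistic impression 41 × 0.16 = 6.56
  Craftsmanship 54 × 0.11 = 5.94
Sum = 69.49
Because the Creativity minimum was not met, the result is Beginning.

Beginning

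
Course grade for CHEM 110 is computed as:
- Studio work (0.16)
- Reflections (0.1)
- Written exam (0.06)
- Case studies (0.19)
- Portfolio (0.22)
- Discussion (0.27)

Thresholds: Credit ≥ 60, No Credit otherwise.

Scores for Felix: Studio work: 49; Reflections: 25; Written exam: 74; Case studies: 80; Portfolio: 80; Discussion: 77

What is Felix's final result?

Credit

Weighted total:
  Studio work 49 × 0.16 = 7.84
  Reflections 25 × 0.1 = 2.5
  Written exam 74 × 0.06 = 4.44
  Case studies 80 × 0.19 = 15.2
  Portfolio 80 × 0.22 = 17.6
  Discussion 77 × 0.27 = 20.79
Sum = 68.37
68.37 ≥ 60 → Credit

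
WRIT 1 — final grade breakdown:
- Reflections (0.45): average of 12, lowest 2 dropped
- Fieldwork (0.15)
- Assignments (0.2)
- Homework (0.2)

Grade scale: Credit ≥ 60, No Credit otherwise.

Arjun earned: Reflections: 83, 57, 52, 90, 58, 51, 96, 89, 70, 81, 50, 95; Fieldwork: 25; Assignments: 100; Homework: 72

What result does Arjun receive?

Credit

Reflections: drop 50, 51 → average of remaining 10 = 771/10 = 77.1
Weighted total:
  Reflections 77.1 × 0.45 = 34.695
  Fieldwork 25 × 0.15 = 3.75
  Assignments 100 × 0.2 = 20
  Homework 72 × 0.2 = 14.4
Sum = 72.845
72.845 ≥ 60 → Credit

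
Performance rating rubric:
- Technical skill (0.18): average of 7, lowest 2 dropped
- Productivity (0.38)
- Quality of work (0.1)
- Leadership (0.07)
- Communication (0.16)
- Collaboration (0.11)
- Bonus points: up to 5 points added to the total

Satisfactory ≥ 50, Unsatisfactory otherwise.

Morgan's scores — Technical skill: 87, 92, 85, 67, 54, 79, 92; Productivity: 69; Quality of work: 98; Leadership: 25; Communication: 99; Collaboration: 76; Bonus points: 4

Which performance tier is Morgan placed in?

Technical skill: drop 54, 67 → average of remaining 5 = 435/5 = 87
Weighted total:
  Technical skill 87 × 0.18 = 15.66
  Productivity 69 × 0.38 = 26.22
  Quality of work 98 × 0.1 = 9.8
  Leadership 25 × 0.07 = 1.75
  Communication 99 × 0.16 = 15.84
  Collaboration 76 × 0.11 = 8.36
Sum = 77.63
Bonus points: 77.63 + 4 = 81.63
81.63 ≥ 50 → Satisfactory

Satisfactory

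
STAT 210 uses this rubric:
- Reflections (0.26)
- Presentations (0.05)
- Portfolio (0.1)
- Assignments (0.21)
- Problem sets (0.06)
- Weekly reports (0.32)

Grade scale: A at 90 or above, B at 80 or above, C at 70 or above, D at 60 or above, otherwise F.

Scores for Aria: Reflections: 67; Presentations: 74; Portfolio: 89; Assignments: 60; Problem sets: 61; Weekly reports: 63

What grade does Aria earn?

D

Weighted total:
  Reflections 67 × 0.26 = 17.42
  Presentations 74 × 0.05 = 3.7
  Portfolio 89 × 0.1 = 8.9
  Assignments 60 × 0.21 = 12.6
  Problem sets 61 × 0.06 = 3.66
  Weekly reports 63 × 0.32 = 20.16
Sum = 66.44
66.44 is ≥ 60 and < 70 → D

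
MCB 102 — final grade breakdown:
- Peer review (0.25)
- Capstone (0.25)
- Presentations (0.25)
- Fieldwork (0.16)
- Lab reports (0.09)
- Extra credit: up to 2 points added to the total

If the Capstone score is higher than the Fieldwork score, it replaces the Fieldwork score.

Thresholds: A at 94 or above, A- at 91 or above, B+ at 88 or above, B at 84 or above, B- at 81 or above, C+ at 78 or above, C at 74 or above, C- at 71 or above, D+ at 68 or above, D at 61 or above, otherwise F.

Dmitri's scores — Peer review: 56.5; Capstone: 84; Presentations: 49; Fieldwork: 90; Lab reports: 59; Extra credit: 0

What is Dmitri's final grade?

D

Capstone (84) ≤ Fieldwork (90), so Fieldwork stays at 90.
Weighted total:
  Peer review 56.5 × 0.25 = 14.125
  Capstone 84 × 0.25 = 21
  Presentations 49 × 0.25 = 12.25
  Fieldwork 90 × 0.16 = 14.4
  Lab reports 59 × 0.09 = 5.31
Sum = 67.085
Extra credit: 67.085 + 0 = 67.085
67.085 is ≥ 61 and < 68 → D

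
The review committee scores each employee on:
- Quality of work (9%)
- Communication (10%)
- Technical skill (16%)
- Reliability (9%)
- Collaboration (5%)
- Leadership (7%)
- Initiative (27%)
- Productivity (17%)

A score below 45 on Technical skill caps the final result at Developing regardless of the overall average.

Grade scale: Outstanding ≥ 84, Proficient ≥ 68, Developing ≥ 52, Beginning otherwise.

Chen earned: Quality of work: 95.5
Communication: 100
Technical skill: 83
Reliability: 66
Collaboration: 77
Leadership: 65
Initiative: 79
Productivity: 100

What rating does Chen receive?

Outstanding

Technical skill score 83 ≥ 45: minimum met.
Weighted total:
  Quality of work 95.5 × 0.09 = 8.595
  Communication 100 × 0.1 = 10
  Technical skill 83 × 0.16 = 13.28
  Reliability 66 × 0.09 = 5.94
  Collaboration 77 × 0.05 = 3.85
  Leadership 65 × 0.07 = 4.55
  Initiative 79 × 0.27 = 21.33
  Productivity 100 × 0.17 = 17
Sum = 84.545
84.545 ≥ 84 → Outstanding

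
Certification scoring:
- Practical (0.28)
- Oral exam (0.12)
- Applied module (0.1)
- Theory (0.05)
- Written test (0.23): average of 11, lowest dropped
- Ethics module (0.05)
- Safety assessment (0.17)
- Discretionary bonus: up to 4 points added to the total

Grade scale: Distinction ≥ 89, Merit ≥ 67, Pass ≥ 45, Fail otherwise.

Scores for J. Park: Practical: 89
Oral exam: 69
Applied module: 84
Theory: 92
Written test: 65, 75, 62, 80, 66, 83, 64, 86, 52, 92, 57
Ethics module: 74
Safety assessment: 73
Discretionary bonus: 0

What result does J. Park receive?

Merit

Written test: drop 52 → average of remaining 10 = 730/10 = 73
Weighted total:
  Practical 89 × 0.28 = 24.92
  Oral exam 69 × 0.12 = 8.28
  Applied module 84 × 0.1 = 8.4
  Theory 92 × 0.05 = 4.6
  Written test 73 × 0.23 = 16.79
  Ethics module 74 × 0.05 = 3.7
  Safety assessment 73 × 0.17 = 12.41
Sum = 79.1
Discretionary bonus: 79.1 + 0 = 79.1
79.1 is ≥ 67 and < 89 → Merit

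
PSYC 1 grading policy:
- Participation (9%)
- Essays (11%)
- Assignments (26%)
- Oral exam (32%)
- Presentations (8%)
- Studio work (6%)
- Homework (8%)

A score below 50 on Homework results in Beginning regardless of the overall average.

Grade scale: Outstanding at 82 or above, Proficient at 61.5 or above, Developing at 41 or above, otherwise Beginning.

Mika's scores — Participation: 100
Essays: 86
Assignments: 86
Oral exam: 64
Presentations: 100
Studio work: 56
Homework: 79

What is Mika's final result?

Proficient

Homework score 79 ≥ 50: minimum met.
Weighted total:
  Participation 100 × 0.09 = 9
  Essays 86 × 0.11 = 9.46
  Assignments 86 × 0.26 = 22.36
  Oral exam 64 × 0.32 = 20.48
  Presentations 100 × 0.08 = 8
  Studio work 56 × 0.06 = 3.36
  Homework 79 × 0.08 = 6.32
Sum = 78.98
78.98 is ≥ 61.5 and < 82 → Proficient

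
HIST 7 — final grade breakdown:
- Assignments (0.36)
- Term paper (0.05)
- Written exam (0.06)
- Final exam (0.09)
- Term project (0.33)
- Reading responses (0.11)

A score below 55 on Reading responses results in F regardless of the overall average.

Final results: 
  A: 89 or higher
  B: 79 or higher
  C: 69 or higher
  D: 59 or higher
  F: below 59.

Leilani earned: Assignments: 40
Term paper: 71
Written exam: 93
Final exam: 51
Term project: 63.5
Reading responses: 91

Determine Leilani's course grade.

D

Reading responses score 91 ≥ 55: minimum met.
Weighted total:
  Assignments 40 × 0.36 = 14.4
  Term paper 71 × 0.05 = 3.55
  Written exam 93 × 0.06 = 5.58
  Final exam 51 × 0.09 = 4.59
  Term project 63.5 × 0.33 = 20.955
  Reading responses 91 × 0.11 = 10.01
Sum = 59.085
59.085 is ≥ 59 and < 69 → D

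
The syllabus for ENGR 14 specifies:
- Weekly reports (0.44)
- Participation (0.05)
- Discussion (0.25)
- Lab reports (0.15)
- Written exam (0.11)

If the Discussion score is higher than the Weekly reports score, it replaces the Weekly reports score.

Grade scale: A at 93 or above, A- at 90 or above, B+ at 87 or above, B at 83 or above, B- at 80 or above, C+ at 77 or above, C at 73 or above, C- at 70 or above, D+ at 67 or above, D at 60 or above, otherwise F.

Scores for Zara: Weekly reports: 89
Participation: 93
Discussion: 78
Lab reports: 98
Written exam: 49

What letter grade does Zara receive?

B

Discussion (78) ≤ Weekly reports (89), so Weekly reports stays at 89.
Weighted total:
  Weekly reports 89 × 0.44 = 39.16
  Participation 93 × 0.05 = 4.65
  Discussion 78 × 0.25 = 19.5
  Lab reports 98 × 0.15 = 14.7
  Written exam 49 × 0.11 = 5.39
Sum = 83.4
83.4 is ≥ 83 and < 87 → B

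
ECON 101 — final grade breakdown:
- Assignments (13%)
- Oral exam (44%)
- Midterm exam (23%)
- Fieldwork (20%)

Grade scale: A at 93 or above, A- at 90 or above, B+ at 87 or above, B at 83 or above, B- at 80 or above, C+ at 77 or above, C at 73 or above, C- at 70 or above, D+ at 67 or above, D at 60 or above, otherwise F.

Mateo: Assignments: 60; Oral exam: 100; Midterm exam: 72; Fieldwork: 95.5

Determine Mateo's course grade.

B+

Weighted total:
  Assignments 60 × 0.13 = 7.8
  Oral exam 100 × 0.44 = 44
  Midterm exam 72 × 0.23 = 16.56
  Fieldwork 95.5 × 0.2 = 19.1
Sum = 87.46
87.46 is ≥ 87 and < 90 → B+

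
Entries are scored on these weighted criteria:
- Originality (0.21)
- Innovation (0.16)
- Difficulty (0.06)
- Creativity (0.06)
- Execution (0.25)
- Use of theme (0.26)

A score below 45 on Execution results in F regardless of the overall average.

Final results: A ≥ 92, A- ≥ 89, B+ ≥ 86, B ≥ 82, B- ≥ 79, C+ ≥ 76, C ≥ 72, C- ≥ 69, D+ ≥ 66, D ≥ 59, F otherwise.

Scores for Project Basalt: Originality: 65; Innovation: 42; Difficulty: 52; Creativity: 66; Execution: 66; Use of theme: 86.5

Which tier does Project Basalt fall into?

D+

Execution score 66 ≥ 45: minimum met.
Weighted total:
  Originality 65 × 0.21 = 13.65
  Innovation 42 × 0.16 = 6.72
  Difficulty 52 × 0.06 = 3.12
  Creativity 66 × 0.06 = 3.96
  Execution 66 × 0.25 = 16.5
  Use of theme 86.5 × 0.26 = 22.49
Sum = 66.44
66.44 is ≥ 66 and < 69 → D+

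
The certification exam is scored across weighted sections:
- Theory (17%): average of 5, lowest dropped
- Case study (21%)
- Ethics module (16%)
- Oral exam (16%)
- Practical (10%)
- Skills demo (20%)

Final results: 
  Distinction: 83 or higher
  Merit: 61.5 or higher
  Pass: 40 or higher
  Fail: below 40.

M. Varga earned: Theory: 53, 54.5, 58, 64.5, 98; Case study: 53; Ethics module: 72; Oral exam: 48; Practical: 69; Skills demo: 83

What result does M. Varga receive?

Theory: drop 53 → average of remaining 4 = 275/4 = 68.75
Weighted total:
  Theory 68.75 × 0.17 = 11.6875
  Case study 53 × 0.21 = 11.13
  Ethics module 72 × 0.16 = 11.52
  Oral exam 48 × 0.16 = 7.68
  Practical 69 × 0.1 = 6.9
  Skills demo 83 × 0.2 = 16.6
Sum = 65.5175
65.5175 is ≥ 61.5 and < 83 → Merit

Merit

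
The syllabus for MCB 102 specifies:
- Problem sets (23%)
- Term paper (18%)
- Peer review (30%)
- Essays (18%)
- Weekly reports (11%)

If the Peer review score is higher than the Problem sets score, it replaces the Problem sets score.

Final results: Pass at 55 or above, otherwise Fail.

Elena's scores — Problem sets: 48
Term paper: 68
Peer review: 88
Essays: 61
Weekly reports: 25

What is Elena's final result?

Pass

Peer review (88) > Problem sets (48), so Problem sets counts as 88.
Weighted total:
  Problem sets 88 × 0.23 = 20.24
  Term paper 68 × 0.18 = 12.24
  Peer review 88 × 0.3 = 26.4
  Essays 61 × 0.18 = 10.98
  Weekly reports 25 × 0.11 = 2.75
Sum = 72.61
72.61 ≥ 55 → Pass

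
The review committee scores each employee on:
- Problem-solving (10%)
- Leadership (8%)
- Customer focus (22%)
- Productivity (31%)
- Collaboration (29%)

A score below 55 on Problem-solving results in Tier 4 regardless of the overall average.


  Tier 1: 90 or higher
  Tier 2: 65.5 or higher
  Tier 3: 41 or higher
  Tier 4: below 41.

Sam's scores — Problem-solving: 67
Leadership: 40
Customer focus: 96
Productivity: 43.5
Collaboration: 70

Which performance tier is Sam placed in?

Problem-solving score 67 ≥ 55: minimum met.
Weighted total:
  Problem-solving 67 × 0.1 = 6.7
  Leadership 40 × 0.08 = 3.2
  Customer focus 96 × 0.22 = 21.12
  Productivity 43.5 × 0.31 = 13.485
  Collaboration 70 × 0.29 = 20.3
Sum = 64.805
64.805 is ≥ 41 and < 65.5 → Tier 3

Tier 3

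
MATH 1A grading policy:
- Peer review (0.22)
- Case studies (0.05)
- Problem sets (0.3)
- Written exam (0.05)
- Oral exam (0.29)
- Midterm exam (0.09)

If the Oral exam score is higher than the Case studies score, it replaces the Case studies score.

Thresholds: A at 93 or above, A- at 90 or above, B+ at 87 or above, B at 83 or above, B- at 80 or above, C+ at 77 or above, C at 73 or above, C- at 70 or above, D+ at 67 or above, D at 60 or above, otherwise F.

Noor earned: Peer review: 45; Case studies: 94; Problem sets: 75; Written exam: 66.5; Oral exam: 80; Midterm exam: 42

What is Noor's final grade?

D+

Oral exam (80) ≤ Case studies (94), so Case studies stays at 94.
Weighted total:
  Peer review 45 × 0.22 = 9.9
  Case studies 94 × 0.05 = 4.7
  Problem sets 75 × 0.3 = 22.5
  Written exam 66.5 × 0.05 = 3.325
  Oral exam 80 × 0.29 = 23.2
  Midterm exam 42 × 0.09 = 3.78
Sum = 67.405
67.405 is ≥ 67 and < 70 → D+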